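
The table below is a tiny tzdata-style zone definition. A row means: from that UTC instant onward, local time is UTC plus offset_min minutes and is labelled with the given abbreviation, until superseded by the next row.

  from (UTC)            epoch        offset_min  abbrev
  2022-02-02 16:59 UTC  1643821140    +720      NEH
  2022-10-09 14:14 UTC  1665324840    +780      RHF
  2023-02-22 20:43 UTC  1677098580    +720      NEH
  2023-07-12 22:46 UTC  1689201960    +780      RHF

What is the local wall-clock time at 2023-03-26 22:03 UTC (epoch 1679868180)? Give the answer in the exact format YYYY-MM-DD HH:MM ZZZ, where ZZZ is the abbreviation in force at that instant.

2023-03-27 10:03 NEH

Query: 2023-03-26 22:03 UTC
Rule 3/4 (NEH, +12:00): 2023-02-22 20:43 UTC ≤ query < 2023-07-12 22:46 UTC
22·60 + 3 + 720 = 2043 min
2043 = 1·1440 + 603; 603 = 10·60 + 3 → 10:03, 2023-03-26 + 1 day = 2023-03-27
→ 2023-03-27 10:03 NEH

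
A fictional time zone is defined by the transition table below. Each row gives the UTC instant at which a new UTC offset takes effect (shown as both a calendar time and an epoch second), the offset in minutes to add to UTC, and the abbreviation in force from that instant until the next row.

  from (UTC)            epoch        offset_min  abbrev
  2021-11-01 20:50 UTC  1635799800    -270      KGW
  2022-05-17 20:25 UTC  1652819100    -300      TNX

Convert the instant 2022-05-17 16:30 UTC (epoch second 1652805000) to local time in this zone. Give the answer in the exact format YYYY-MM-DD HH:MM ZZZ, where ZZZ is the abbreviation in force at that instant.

Query: 2022-05-17 16:30 UTC
Rule 1/2 (KGW, -04:30): 2021-11-01 20:50 UTC ≤ query < 2022-05-17 20:25 UTC
16·60 + 30 - 270 = 720 min
720 = 0·1440 + 720; 720 = 12·60 + 0 → 12:00, same day
→ 2022-05-17 12:00 KGW

2022-05-17 12:00 KGW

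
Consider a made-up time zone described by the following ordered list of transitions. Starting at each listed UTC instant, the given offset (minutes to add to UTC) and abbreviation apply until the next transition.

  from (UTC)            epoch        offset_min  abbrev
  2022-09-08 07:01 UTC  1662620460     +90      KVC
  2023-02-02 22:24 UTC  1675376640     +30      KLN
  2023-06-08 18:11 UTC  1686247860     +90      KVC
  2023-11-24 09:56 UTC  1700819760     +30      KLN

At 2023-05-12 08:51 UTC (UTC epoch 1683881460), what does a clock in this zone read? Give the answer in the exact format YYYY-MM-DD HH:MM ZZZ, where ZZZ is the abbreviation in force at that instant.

2023-05-12 09:21 KLN

Query: 2023-05-12 08:51 UTC
Rule 2/4 (KLN, +00:30): 2023-02-02 22:24 UTC ≤ query < 2023-06-08 18:11 UTC
8·60 + 51 + 30 = 561 min
561 = 0·1440 + 561; 561 = 9·60 + 21 → 09:21, same day
→ 2023-05-12 09:21 KLN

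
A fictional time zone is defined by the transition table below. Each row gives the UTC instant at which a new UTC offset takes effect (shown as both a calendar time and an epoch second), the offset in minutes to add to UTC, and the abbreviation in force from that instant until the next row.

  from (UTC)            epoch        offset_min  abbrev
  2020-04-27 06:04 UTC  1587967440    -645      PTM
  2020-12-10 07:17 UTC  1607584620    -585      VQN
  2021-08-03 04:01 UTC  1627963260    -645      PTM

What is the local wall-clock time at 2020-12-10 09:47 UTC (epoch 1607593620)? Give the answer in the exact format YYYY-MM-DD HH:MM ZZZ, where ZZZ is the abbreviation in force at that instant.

2020-12-10 00:02 VQN

Query: 2020-12-10 09:47 UTC
Rule 2/3 (VQN, -09:45): 2020-12-10 07:17 UTC ≤ query < 2021-08-03 04:01 UTC
9·60 + 47 - 585 = 2 min
2 = 0·1440 + 2; 2 = 0·60 + 2 → 00:02, same day
→ 2020-12-10 00:02 VQN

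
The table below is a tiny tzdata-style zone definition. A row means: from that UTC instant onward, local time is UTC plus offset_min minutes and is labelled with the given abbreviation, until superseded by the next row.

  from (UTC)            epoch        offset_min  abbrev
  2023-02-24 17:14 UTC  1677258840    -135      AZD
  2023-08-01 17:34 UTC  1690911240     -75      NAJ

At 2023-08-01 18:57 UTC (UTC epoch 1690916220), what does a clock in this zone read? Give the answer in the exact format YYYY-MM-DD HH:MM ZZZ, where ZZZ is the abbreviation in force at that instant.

Query: 2023-08-01 18:57 UTC
Rule 2/2 (NAJ, -01:15): 2023-08-01 17:34 UTC ≤ query < +∞
18·60 + 57 - 75 = 1062 min
1062 = 0·1440 + 1062; 1062 = 17·60 + 42 → 17:42, same day
→ 2023-08-01 17:42 NAJ

2023-08-01 17:42 NAJ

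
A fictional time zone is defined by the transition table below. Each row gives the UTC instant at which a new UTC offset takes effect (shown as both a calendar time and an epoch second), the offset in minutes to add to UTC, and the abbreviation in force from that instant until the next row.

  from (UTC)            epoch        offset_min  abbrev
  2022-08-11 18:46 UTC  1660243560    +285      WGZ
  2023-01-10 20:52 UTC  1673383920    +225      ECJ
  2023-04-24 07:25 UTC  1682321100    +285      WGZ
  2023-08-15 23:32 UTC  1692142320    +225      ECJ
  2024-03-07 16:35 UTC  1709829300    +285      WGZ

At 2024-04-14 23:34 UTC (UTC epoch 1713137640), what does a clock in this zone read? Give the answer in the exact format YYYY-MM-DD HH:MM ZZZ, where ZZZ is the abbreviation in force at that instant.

Query: 2024-04-14 23:34 UTC
Rule 5/5 (WGZ, +04:45): 2024-03-07 16:35 UTC ≤ query < +∞
23·60 + 34 + 285 = 1699 min
1699 = 1·1440 + 259; 259 = 4·60 + 19 → 04:19, 2024-04-14 + 1 day = 2024-04-15
→ 2024-04-15 04:19 WGZ

2024-04-15 04:19 WGZ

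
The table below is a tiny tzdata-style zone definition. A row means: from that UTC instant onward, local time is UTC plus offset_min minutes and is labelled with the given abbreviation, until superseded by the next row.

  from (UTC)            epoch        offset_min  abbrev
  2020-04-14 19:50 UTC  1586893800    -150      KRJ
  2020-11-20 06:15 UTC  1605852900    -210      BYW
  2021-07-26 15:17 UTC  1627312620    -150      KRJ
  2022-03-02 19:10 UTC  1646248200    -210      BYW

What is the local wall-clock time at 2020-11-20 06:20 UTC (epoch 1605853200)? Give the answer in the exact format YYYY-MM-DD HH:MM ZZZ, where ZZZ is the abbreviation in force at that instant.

Query: 2020-11-20 06:20 UTC
Rule 2/4 (BYW, -03:30): 2020-11-20 06:15 UTC ≤ query < 2021-07-26 15:17 UTC
6·60 + 20 - 210 = 170 min
170 = 0·1440 + 170; 170 = 2·60 + 50 → 02:50, same day
→ 2020-11-20 02:50 BYW

2020-11-20 02:50 BYW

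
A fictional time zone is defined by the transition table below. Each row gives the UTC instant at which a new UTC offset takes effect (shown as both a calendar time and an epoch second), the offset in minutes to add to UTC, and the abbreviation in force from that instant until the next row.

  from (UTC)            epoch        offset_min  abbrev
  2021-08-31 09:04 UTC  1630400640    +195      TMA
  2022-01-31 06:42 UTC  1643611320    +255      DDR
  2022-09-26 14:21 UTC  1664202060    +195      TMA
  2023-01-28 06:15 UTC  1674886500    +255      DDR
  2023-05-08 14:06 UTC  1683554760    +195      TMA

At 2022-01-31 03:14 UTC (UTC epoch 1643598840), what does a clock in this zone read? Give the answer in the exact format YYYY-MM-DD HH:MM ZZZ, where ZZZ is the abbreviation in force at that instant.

Query: 2022-01-31 03:14 UTC
Rule 1/5 (TMA, +03:15): 2021-08-31 09:04 UTC ≤ query < 2022-01-31 06:42 UTC
3·60 + 14 + 195 = 389 min
389 = 0·1440 + 389; 389 = 6·60 + 29 → 06:29, same day
→ 2022-01-31 06:29 TMA

2022-01-31 06:29 TMA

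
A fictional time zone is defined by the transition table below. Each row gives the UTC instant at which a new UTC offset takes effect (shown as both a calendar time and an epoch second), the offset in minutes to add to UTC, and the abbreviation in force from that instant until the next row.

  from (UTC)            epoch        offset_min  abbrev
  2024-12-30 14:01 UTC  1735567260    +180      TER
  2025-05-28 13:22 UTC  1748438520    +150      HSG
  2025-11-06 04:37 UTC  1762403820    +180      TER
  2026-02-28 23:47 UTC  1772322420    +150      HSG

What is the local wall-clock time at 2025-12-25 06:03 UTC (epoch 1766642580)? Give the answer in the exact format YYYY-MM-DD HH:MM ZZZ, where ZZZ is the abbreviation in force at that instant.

Query: 2025-12-25 06:03 UTC
Rule 3/4 (TER, +03:00): 2025-11-06 04:37 UTC ≤ query < 2026-02-28 23:47 UTC
6·60 + 3 + 180 = 543 min
543 = 0·1440 + 543; 543 = 9·60 + 3 → 09:03, same day
→ 2025-12-25 09:03 TER

2025-12-25 09:03 TER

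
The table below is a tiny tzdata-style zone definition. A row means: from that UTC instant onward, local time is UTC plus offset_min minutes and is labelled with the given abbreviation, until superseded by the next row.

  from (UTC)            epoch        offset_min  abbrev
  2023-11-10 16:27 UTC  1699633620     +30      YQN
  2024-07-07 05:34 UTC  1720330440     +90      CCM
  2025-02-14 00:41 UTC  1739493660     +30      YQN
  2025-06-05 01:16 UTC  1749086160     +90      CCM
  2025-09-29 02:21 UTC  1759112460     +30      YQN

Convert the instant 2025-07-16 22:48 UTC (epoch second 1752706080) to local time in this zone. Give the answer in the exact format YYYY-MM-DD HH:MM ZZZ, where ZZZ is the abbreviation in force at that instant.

2025-07-17 00:18 CCM

Query: 2025-07-16 22:48 UTC
Rule 4/5 (CCM, +01:30): 2025-06-05 01:16 UTC ≤ query < 2025-09-29 02:21 UTC
22·60 + 48 + 90 = 1458 min
1458 = 1·1440 + 18; 18 = 0·60 + 18 → 00:18, 2025-07-16 + 1 day = 2025-07-17
→ 2025-07-17 00:18 CCM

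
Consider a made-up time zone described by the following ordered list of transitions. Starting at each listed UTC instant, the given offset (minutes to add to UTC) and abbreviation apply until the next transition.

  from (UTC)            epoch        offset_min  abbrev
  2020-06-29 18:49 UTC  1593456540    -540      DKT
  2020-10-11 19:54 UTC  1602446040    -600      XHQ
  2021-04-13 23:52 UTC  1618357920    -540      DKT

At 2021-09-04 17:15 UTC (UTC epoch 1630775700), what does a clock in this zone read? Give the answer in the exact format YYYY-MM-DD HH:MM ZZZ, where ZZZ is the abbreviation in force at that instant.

2021-09-04 08:15 DKT

Query: 2021-09-04 17:15 UTC
Rule 3/3 (DKT, -09:00): 2021-04-13 23:52 UTC ≤ query < +∞
17·60 + 15 - 540 = 495 min
495 = 0·1440 + 495; 495 = 8·60 + 15 → 08:15, same day
→ 2021-09-04 08:15 DKT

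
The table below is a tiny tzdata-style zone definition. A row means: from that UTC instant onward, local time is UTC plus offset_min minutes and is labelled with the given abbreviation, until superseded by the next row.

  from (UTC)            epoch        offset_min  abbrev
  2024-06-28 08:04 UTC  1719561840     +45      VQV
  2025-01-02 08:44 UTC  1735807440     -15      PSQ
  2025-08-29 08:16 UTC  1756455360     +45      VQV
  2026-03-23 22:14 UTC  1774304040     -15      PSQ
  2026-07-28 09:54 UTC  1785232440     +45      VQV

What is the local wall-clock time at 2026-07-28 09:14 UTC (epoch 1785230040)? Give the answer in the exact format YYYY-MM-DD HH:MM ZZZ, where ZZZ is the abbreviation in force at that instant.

Query: 2026-07-28 09:14 UTC
Rule 4/5 (PSQ, -00:15): 2026-03-23 22:14 UTC ≤ query < 2026-07-28 09:54 UTC
9·60 + 14 - 15 = 539 min
539 = 0·1440 + 539; 539 = 8·60 + 59 → 08:59, same day
→ 2026-07-28 08:59 PSQ

2026-07-28 08:59 PSQ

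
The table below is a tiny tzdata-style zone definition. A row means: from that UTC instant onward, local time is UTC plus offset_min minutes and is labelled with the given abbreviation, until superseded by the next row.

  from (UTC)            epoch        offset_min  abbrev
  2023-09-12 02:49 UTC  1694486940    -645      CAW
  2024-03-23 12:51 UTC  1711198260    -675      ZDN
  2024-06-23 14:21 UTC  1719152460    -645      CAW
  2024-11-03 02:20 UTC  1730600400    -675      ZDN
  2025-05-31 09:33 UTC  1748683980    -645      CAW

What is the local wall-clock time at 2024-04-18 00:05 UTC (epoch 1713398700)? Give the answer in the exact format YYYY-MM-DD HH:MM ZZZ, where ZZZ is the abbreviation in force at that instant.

2024-04-17 12:50 ZDN

Query: 2024-04-18 00:05 UTC
Rule 2/5 (ZDN, -11:15): 2024-03-23 12:51 UTC ≤ query < 2024-06-23 14:21 UTC
0·60 + 5 - 675 = -670 min
-670 = -1·1440 + 770; 770 = 12·60 + 50 → 12:50, 2024-04-18 - 1 day = 2024-04-17
→ 2024-04-17 12:50 ZDN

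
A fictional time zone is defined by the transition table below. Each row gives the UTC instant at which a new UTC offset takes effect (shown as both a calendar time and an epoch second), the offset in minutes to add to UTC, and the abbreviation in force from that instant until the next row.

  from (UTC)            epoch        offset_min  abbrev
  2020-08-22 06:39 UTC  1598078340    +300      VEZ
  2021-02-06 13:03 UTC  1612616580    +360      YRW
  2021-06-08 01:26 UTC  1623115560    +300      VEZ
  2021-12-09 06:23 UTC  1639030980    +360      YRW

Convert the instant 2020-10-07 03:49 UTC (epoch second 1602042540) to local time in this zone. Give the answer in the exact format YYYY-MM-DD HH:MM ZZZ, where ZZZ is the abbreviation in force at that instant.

2020-10-07 08:49 VEZ

Query: 2020-10-07 03:49 UTC
Rule 1/4 (VEZ, +05:00): 2020-08-22 06:39 UTC ≤ query < 2021-02-06 13:03 UTC
3·60 + 49 + 300 = 529 min
529 = 0·1440 + 529; 529 = 8·60 + 49 → 08:49, same day
→ 2020-10-07 08:49 VEZ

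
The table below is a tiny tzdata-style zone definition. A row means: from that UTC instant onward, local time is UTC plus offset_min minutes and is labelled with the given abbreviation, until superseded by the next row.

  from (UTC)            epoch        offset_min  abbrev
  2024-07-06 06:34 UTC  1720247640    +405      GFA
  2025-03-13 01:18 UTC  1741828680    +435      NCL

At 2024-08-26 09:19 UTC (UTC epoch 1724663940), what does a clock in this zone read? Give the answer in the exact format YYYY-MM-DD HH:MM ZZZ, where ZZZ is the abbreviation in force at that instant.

Query: 2024-08-26 09:19 UTC
Rule 1/2 (GFA, +06:45): 2024-07-06 06:34 UTC ≤ query < 2025-03-13 01:18 UTC
9·60 + 19 + 405 = 964 min
964 = 0·1440 + 964; 964 = 16·60 + 4 → 16:04, same day
→ 2024-08-26 16:04 GFA

2024-08-26 16:04 GFA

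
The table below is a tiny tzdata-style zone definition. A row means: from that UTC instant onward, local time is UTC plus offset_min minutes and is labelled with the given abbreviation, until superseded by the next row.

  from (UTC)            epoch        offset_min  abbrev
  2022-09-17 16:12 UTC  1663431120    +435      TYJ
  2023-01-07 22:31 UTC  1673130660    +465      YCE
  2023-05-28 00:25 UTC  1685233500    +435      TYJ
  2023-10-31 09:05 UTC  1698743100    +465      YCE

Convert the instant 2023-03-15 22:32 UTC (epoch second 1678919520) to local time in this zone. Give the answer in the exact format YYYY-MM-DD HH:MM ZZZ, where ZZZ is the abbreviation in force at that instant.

Query: 2023-03-15 22:32 UTC
Rule 2/4 (YCE, +07:45): 2023-01-07 22:31 UTC ≤ query < 2023-05-28 00:25 UTC
22·60 + 32 + 465 = 1817 min
1817 = 1·1440 + 377; 377 = 6·60 + 17 → 06:17, 2023-03-15 + 1 day = 2023-03-16
→ 2023-03-16 06:17 YCE

2023-03-16 06:17 YCE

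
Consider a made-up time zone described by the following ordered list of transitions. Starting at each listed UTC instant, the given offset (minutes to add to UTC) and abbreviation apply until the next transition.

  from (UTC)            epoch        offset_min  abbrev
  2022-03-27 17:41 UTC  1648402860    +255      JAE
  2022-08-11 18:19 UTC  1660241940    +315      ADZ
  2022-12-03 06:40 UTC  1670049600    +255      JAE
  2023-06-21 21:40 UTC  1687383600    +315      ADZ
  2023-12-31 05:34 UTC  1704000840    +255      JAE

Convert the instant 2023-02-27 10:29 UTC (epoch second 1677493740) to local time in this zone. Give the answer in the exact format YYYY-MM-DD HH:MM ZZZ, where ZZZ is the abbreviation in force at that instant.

2023-02-27 14:44 JAE

Query: 2023-02-27 10:29 UTC
Rule 3/5 (JAE, +04:15): 2022-12-03 06:40 UTC ≤ query < 2023-06-21 21:40 UTC
10·60 + 29 + 255 = 884 min
884 = 0·1440 + 884; 884 = 14·60 + 44 → 14:44, same day
→ 2023-02-27 14:44 JAE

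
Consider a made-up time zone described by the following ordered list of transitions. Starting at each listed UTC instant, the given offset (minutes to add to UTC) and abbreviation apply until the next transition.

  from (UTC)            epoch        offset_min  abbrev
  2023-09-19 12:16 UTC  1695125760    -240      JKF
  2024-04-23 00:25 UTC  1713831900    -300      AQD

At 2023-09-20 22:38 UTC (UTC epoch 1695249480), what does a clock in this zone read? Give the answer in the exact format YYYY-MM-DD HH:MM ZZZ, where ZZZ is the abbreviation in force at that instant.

2023-09-20 18:38 JKF

Query: 2023-09-20 22:38 UTC
Rule 1/2 (JKF, -04:00): 2023-09-19 12:16 UTC ≤ query < 2024-04-23 00:25 UTC
22·60 + 38 - 240 = 1118 min
1118 = 0·1440 + 1118; 1118 = 18·60 + 38 → 18:38, same day
→ 2023-09-20 18:38 JKF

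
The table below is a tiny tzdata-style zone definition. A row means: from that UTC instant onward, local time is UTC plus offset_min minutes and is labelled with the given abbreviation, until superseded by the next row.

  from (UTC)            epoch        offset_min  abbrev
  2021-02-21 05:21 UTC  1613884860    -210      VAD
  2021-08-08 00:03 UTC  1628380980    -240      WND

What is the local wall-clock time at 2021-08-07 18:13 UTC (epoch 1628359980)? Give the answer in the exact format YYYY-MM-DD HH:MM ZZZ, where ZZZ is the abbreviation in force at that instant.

2021-08-07 14:43 VAD

Query: 2021-08-07 18:13 UTC
Rule 1/2 (VAD, -03:30): 2021-02-21 05:21 UTC ≤ query < 2021-08-08 00:03 UTC
18·60 + 13 - 210 = 883 min
883 = 0·1440 + 883; 883 = 14·60 + 43 → 14:43, same day
→ 2021-08-07 14:43 VAD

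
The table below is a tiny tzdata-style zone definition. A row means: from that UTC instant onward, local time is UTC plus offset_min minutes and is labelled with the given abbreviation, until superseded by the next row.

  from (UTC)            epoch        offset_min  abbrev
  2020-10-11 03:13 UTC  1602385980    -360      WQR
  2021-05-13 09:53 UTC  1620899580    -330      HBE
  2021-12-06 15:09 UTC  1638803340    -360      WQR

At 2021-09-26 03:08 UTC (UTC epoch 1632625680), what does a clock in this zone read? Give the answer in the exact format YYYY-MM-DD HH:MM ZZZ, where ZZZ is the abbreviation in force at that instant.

2021-09-25 21:38 HBE

Query: 2021-09-26 03:08 UTC
Rule 2/3 (HBE, -05:30): 2021-05-13 09:53 UTC ≤ query < 2021-12-06 15:09 UTC
3·60 + 8 - 330 = -142 min
-142 = -1·1440 + 1298; 1298 = 21·60 + 38 → 21:38, 2021-09-26 - 1 day = 2021-09-25
→ 2021-09-25 21:38 HBE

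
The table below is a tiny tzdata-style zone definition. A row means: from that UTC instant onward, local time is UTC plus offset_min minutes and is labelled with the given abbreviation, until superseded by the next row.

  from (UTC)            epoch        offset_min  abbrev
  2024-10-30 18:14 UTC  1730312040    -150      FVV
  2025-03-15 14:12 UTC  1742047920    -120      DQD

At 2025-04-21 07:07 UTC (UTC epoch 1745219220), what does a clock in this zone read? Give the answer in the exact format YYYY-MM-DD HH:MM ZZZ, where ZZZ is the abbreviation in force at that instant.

Query: 2025-04-21 07:07 UTC
Rule 2/2 (DQD, -02:00): 2025-03-15 14:12 UTC ≤ query < +∞
7·60 + 7 - 120 = 307 min
307 = 0·1440 + 307; 307 = 5·60 + 7 → 05:07, same day
→ 2025-04-21 05:07 DQD

2025-04-21 05:07 DQD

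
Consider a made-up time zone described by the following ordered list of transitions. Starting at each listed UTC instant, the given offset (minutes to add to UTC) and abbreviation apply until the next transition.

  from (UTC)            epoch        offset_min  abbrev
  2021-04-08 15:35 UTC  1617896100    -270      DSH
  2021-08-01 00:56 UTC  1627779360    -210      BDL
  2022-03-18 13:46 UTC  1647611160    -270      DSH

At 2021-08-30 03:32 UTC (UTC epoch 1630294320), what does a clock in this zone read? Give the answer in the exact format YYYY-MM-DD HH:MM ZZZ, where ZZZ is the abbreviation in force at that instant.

Query: 2021-08-30 03:32 UTC
Rule 2/3 (BDL, -03:30): 2021-08-01 00:56 UTC ≤ query < 2022-03-18 13:46 UTC
3·60 + 32 - 210 = 2 min
2 = 0·1440 + 2; 2 = 0·60 + 2 → 00:02, same day
→ 2021-08-30 00:02 BDL

2021-08-30 00:02 BDL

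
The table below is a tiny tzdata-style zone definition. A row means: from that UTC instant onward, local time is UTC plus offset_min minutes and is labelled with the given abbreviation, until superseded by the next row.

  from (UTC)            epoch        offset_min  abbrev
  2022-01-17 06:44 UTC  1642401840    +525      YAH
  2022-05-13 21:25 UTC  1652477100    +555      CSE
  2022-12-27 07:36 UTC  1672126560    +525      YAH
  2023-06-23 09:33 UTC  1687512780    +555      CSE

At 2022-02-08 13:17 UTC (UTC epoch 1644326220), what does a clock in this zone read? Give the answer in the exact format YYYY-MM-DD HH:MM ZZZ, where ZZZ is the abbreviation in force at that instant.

2022-02-08 22:02 YAH

Query: 2022-02-08 13:17 UTC
Rule 1/4 (YAH, +08:45): 2022-01-17 06:44 UTC ≤ query < 2022-05-13 21:25 UTC
13·60 + 17 + 525 = 1322 min
1322 = 0·1440 + 1322; 1322 = 22·60 + 2 → 22:02, same day
→ 2022-02-08 22:02 YAH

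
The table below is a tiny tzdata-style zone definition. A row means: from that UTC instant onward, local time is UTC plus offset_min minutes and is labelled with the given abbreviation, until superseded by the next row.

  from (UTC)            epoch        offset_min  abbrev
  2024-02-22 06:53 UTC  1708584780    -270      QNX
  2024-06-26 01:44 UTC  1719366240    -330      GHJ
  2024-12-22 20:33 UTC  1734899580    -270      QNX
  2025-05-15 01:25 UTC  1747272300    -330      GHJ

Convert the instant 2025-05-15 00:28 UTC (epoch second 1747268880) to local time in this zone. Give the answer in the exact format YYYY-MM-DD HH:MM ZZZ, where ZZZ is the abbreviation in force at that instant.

Query: 2025-05-15 00:28 UTC
Rule 3/4 (QNX, -04:30): 2024-12-22 20:33 UTC ≤ query < 2025-05-15 01:25 UTC
0·60 + 28 - 270 = -242 min
-242 = -1·1440 + 1198; 1198 = 19·60 + 58 → 19:58, 2025-05-15 - 1 day = 2025-05-14
→ 2025-05-14 19:58 QNX

2025-05-14 19:58 QNX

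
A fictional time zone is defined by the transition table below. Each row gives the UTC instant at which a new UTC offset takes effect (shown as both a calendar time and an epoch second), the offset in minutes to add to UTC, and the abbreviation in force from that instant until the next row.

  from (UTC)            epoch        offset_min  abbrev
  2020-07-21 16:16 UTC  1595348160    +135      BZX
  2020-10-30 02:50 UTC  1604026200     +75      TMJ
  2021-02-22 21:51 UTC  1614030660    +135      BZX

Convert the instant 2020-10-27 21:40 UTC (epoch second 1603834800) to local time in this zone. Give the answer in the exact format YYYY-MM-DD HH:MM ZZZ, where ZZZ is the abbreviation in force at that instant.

Query: 2020-10-27 21:40 UTC
Rule 1/3 (BZX, +02:15): 2020-07-21 16:16 UTC ≤ query < 2020-10-30 02:50 UTC
21·60 + 40 + 135 = 1435 min
1435 = 0·1440 + 1435; 1435 = 23·60 + 55 → 23:55, same day
→ 2020-10-27 23:55 BZX

2020-10-27 23:55 BZX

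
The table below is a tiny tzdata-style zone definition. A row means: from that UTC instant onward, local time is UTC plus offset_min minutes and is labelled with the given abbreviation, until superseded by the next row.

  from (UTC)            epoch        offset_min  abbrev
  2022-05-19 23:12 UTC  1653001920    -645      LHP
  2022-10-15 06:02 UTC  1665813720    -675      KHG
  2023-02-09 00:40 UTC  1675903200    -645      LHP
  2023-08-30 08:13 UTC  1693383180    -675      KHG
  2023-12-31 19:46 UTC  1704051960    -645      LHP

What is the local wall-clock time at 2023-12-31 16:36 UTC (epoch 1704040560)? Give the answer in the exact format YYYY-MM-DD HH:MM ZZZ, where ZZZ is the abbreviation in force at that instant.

Query: 2023-12-31 16:36 UTC
Rule 4/5 (KHG, -11:15): 2023-08-30 08:13 UTC ≤ query < 2023-12-31 19:46 UTC
16·60 + 36 - 675 = 321 min
321 = 0·1440 + 321; 321 = 5·60 + 21 → 05:21, same day
→ 2023-12-31 05:21 KHG

2023-12-31 05:21 KHG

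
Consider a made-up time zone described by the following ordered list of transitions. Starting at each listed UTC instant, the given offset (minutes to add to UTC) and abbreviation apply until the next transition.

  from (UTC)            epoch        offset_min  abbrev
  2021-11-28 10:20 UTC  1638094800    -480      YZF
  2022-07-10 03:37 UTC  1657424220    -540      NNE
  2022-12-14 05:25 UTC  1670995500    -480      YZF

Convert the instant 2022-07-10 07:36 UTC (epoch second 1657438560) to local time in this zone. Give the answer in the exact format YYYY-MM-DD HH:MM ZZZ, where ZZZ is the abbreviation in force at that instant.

2022-07-09 22:36 NNE

Query: 2022-07-10 07:36 UTC
Rule 2/3 (NNE, -09:00): 2022-07-10 03:37 UTC ≤ query < 2022-12-14 05:25 UTC
7·60 + 36 - 540 = -84 min
-84 = -1·1440 + 1356; 1356 = 22·60 + 36 → 22:36, 2022-07-10 - 1 day = 2022-07-09
→ 2022-07-09 22:36 NNE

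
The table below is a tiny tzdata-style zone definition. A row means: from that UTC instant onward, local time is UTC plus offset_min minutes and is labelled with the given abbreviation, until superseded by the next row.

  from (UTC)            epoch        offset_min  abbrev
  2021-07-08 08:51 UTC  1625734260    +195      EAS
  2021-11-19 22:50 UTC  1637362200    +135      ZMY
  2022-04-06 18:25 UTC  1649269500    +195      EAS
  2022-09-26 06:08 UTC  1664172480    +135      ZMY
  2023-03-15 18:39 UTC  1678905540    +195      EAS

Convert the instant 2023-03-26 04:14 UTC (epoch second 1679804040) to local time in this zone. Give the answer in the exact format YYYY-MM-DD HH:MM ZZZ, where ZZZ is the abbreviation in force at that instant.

Query: 2023-03-26 04:14 UTC
Rule 5/5 (EAS, +03:15): 2023-03-15 18:39 UTC ≤ query < +∞
4·60 + 14 + 195 = 449 min
449 = 0·1440 + 449; 449 = 7·60 + 29 → 07:29, same day
→ 2023-03-26 07:29 EAS

2023-03-26 07:29 EAS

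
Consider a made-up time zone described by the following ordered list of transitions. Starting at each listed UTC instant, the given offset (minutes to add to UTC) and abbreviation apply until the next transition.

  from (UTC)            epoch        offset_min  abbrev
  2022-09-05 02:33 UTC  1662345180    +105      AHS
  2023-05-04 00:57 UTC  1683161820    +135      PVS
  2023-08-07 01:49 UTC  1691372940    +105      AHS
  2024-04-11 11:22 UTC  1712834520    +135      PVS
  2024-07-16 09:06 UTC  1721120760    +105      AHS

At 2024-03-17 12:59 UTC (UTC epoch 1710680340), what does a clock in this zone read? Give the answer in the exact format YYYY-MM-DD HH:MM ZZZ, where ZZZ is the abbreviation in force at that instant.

Query: 2024-03-17 12:59 UTC
Rule 3/5 (AHS, +01:45): 2023-08-07 01:49 UTC ≤ query < 2024-04-11 11:22 UTC
12·60 + 59 + 105 = 884 min
884 = 0·1440 + 884; 884 = 14·60 + 44 → 14:44, same day
→ 2024-03-17 14:44 AHS

2024-03-17 14:44 AHS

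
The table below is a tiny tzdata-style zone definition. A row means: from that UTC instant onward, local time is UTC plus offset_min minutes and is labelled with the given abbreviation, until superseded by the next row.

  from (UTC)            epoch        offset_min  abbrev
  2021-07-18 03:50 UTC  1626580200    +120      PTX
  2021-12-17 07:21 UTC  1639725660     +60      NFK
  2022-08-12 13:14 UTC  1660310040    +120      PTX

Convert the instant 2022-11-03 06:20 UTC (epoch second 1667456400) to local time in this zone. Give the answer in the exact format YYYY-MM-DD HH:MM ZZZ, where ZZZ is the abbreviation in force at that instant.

Query: 2022-11-03 06:20 UTC
Rule 3/3 (PTX, +02:00): 2022-08-12 13:14 UTC ≤ query < +∞
6·60 + 20 + 120 = 500 min
500 = 0·1440 + 500; 500 = 8·60 + 20 → 08:20, same day
→ 2022-11-03 08:20 PTX

2022-11-03 08:20 PTX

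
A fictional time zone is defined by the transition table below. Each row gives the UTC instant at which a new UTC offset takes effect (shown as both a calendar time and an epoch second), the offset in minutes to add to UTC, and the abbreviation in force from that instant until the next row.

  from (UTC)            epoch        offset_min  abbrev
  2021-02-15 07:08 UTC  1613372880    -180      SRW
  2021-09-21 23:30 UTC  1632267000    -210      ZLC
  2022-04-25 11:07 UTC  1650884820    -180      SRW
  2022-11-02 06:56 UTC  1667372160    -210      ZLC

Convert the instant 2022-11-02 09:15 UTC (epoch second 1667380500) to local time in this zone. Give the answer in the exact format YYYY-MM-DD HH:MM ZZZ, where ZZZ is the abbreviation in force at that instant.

2022-11-02 05:45 ZLC

Query: 2022-11-02 09:15 UTC
Rule 4/4 (ZLC, -03:30): 2022-11-02 06:56 UTC ≤ query < +∞
9·60 + 15 - 210 = 345 min
345 = 0·1440 + 345; 345 = 5·60 + 45 → 05:45, same day
→ 2022-11-02 05:45 ZLC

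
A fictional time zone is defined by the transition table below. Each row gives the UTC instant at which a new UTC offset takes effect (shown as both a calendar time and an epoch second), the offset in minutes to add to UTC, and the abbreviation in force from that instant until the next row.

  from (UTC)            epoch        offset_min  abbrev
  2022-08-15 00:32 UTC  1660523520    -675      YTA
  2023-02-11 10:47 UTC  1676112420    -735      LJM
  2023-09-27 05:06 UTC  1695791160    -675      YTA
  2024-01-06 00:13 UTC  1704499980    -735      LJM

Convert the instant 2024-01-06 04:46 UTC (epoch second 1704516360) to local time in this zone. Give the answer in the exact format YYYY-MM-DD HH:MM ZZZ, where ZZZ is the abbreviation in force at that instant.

Query: 2024-01-06 04:46 UTC
Rule 4/4 (LJM, -12:15): 2024-01-06 00:13 UTC ≤ query < +∞
4·60 + 46 - 735 = -449 min
-449 = -1·1440 + 991; 991 = 16·60 + 31 → 16:31, 2024-01-06 - 1 day = 2024-01-05
→ 2024-01-05 16:31 LJM

2024-01-05 16:31 LJM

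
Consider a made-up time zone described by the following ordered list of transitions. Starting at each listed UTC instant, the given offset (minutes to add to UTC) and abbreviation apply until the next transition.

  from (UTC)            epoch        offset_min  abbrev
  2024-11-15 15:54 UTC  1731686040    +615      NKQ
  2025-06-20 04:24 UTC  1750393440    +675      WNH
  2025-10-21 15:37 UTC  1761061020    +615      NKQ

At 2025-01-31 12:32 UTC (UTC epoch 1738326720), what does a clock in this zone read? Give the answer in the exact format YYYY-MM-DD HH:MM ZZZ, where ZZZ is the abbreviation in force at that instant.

Query: 2025-01-31 12:32 UTC
Rule 1/3 (NKQ, +10:15): 2024-11-15 15:54 UTC ≤ query < 2025-06-20 04:24 UTC
12·60 + 32 + 615 = 1367 min
1367 = 0·1440 + 1367; 1367 = 22·60 + 47 → 22:47, same day
→ 2025-01-31 22:47 NKQ

2025-01-31 22:47 NKQ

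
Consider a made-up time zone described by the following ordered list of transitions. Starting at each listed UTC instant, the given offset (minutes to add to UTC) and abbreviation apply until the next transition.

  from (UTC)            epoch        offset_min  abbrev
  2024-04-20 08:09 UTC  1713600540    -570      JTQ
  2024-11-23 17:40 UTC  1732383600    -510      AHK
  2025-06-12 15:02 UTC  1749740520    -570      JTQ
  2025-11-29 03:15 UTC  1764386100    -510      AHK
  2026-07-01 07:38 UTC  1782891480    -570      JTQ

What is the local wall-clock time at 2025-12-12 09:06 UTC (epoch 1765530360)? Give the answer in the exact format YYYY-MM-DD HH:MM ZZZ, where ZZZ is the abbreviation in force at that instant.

Query: 2025-12-12 09:06 UTC
Rule 4/5 (AHK, -08:30): 2025-11-29 03:15 UTC ≤ query < 2026-07-01 07:38 UTC
9·60 + 6 - 510 = 36 min
36 = 0·1440 + 36; 36 = 0·60 + 36 → 00:36, same day
→ 2025-12-12 00:36 AHK

2025-12-12 00:36 AHK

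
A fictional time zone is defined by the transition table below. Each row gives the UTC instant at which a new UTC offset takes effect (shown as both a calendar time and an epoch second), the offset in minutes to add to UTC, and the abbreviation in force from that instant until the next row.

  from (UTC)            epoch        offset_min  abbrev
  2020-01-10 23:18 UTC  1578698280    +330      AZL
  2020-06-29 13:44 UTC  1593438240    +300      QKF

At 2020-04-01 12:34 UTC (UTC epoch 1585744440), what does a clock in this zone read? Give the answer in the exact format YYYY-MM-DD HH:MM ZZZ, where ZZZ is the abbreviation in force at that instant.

Query: 2020-04-01 12:34 UTC
Rule 1/2 (AZL, +05:30): 2020-01-10 23:18 UTC ≤ query < 2020-06-29 13:44 UTC
12·60 + 34 + 330 = 1084 min
1084 = 0·1440 + 1084; 1084 = 18·60 + 4 → 18:04, same day
→ 2020-04-01 18:04 AZL

2020-04-01 18:04 AZL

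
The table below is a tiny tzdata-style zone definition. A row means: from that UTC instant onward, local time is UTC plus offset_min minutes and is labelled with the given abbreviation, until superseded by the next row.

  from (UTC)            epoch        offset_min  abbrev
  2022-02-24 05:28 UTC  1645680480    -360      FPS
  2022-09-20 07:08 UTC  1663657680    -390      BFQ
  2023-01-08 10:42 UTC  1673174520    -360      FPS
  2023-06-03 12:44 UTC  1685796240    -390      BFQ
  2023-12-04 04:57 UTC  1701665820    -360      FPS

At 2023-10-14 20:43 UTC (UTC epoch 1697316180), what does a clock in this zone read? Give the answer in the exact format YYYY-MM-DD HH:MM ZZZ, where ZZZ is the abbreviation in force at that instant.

2023-10-14 14:13 BFQ

Query: 2023-10-14 20:43 UTC
Rule 4/5 (BFQ, -06:30): 2023-06-03 12:44 UTC ≤ query < 2023-12-04 04:57 UTC
20·60 + 43 - 390 = 853 min
853 = 0·1440 + 853; 853 = 14·60 + 13 → 14:13, same day
→ 2023-10-14 14:13 BFQ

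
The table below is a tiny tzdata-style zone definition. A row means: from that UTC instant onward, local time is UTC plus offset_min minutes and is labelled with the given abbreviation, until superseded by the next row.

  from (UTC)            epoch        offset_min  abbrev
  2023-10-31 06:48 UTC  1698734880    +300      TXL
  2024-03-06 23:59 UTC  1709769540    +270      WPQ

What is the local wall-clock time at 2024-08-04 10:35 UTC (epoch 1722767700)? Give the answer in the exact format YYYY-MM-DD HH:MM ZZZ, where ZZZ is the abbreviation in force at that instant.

2024-08-04 15:05 WPQ

Query: 2024-08-04 10:35 UTC
Rule 2/2 (WPQ, +04:30): 2024-03-06 23:59 UTC ≤ query < +∞
10·60 + 35 + 270 = 905 min
905 = 0·1440 + 905; 905 = 15·60 + 5 → 15:05, same day
→ 2024-08-04 15:05 WPQ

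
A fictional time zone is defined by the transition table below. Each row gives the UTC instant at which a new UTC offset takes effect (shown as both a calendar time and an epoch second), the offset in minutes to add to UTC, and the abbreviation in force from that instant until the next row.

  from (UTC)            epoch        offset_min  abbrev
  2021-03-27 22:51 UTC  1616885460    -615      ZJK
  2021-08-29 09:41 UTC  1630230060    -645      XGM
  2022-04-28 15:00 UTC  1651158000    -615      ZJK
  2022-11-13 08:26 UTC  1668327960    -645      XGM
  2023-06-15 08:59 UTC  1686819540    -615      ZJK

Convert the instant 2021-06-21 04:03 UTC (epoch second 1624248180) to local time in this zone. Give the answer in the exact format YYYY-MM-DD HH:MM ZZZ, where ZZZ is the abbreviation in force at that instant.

2021-06-20 17:48 ZJK

Query: 2021-06-21 04:03 UTC
Rule 1/5 (ZJK, -10:15): 2021-03-27 22:51 UTC ≤ query < 2021-08-29 09:41 UTC
4·60 + 3 - 615 = -372 min
-372 = -1·1440 + 1068; 1068 = 17·60 + 48 → 17:48, 2021-06-21 - 1 day = 2021-06-20
→ 2021-06-20 17:48 ZJK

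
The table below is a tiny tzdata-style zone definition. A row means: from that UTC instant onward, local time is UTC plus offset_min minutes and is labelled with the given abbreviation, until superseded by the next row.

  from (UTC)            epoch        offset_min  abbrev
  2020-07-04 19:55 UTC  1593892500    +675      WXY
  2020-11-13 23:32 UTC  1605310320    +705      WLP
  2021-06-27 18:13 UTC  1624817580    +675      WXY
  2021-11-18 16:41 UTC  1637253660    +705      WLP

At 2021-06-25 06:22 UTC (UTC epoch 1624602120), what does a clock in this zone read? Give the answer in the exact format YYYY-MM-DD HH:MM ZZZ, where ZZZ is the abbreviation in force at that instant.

2021-06-25 18:07 WLP

Query: 2021-06-25 06:22 UTC
Rule 2/4 (WLP, +11:45): 2020-11-13 23:32 UTC ≤ query < 2021-06-27 18:13 UTC
6·60 + 22 + 705 = 1087 min
1087 = 0·1440 + 1087; 1087 = 18·60 + 7 → 18:07, same day
→ 2021-06-25 18:07 WLP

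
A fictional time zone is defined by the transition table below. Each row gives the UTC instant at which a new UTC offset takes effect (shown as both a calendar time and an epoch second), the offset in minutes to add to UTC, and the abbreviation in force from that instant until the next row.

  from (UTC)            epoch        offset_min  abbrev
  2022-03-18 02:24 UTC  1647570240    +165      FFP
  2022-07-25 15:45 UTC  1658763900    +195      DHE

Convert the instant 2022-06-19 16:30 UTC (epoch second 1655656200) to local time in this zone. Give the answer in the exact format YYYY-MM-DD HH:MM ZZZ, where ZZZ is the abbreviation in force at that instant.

2022-06-19 19:15 FFP

Query: 2022-06-19 16:30 UTC
Rule 1/2 (FFP, +02:45): 2022-03-18 02:24 UTC ≤ query < 2022-07-25 15:45 UTC
16·60 + 30 + 165 = 1155 min
1155 = 0·1440 + 1155; 1155 = 19·60 + 15 → 19:15, same day
→ 2022-06-19 19:15 FFP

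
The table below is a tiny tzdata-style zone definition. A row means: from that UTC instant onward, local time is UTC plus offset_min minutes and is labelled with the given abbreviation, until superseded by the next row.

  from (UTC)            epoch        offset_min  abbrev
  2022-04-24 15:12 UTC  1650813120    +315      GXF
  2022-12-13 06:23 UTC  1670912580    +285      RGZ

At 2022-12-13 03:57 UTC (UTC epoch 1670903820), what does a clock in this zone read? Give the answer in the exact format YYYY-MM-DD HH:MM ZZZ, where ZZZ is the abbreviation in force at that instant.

2022-12-13 09:12 GXF

Query: 2022-12-13 03:57 UTC
Rule 1/2 (GXF, +05:15): 2022-04-24 15:12 UTC ≤ query < 2022-12-13 06:23 UTC
3·60 + 57 + 315 = 552 min
552 = 0·1440 + 552; 552 = 9·60 + 12 → 09:12, same day
→ 2022-12-13 09:12 GXF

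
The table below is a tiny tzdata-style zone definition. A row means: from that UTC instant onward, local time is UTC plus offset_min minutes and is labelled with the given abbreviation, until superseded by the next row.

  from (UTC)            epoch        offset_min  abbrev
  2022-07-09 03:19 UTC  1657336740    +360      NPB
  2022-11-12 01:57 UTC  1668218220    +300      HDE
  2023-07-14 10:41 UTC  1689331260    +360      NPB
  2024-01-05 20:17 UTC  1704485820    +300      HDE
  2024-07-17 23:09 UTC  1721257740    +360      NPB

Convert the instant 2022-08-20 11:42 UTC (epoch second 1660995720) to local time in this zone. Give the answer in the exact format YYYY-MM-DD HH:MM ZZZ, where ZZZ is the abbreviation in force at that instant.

2022-08-20 17:42 NPB

Query: 2022-08-20 11:42 UTC
Rule 1/5 (NPB, +06:00): 2022-07-09 03:19 UTC ≤ query < 2022-11-12 01:57 UTC
11·60 + 42 + 360 = 1062 min
1062 = 0·1440 + 1062; 1062 = 17·60 + 42 → 17:42, same day
→ 2022-08-20 17:42 NPB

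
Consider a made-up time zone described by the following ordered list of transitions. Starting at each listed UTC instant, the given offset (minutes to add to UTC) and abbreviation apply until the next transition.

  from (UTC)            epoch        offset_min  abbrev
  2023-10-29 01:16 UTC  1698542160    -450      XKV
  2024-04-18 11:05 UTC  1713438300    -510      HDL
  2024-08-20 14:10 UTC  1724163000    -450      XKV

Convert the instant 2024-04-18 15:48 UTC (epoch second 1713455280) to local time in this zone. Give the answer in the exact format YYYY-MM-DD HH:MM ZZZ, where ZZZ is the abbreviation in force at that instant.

2024-04-18 07:18 HDL

Query: 2024-04-18 15:48 UTC
Rule 2/3 (HDL, -08:30): 2024-04-18 11:05 UTC ≤ query < 2024-08-20 14:10 UTC
15·60 + 48 - 510 = 438 min
438 = 0·1440 + 438; 438 = 7·60 + 18 → 07:18, same day
→ 2024-04-18 07:18 HDL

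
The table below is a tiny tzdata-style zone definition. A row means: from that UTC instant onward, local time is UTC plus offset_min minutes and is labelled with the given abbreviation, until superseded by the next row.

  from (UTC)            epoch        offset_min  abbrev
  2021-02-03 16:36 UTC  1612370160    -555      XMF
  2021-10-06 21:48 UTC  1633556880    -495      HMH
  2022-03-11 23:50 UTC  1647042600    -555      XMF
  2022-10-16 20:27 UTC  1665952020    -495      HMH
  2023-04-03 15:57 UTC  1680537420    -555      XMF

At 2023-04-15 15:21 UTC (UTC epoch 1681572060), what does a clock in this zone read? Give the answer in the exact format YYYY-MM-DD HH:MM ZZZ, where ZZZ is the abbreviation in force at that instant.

2023-04-15 06:06 XMF

Query: 2023-04-15 15:21 UTC
Rule 5/5 (XMF, -09:15): 2023-04-03 15:57 UTC ≤ query < +∞
15·60 + 21 - 555 = 366 min
366 = 0·1440 + 366; 366 = 6·60 + 6 → 06:06, same day
→ 2023-04-15 06:06 XMF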